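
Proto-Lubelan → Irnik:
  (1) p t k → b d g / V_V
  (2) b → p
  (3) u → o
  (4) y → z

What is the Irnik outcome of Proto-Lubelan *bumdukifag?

Irnik: *bumdukifag > bumdugifag > pumdugifag > pomdogifag  (by intervocalic voicing, unconditioned shift, vowel merger)

pomdogifag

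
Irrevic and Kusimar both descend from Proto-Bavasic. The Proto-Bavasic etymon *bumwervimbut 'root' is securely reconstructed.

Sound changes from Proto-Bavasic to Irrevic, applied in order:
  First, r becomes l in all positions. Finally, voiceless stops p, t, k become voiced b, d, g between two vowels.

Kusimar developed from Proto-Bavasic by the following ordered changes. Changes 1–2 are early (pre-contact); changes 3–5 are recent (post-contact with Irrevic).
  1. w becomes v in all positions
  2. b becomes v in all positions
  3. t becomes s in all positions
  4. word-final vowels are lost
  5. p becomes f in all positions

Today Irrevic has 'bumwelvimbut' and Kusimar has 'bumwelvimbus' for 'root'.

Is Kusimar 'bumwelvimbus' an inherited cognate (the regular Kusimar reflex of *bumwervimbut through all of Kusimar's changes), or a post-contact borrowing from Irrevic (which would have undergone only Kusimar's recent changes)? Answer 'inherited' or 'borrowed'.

borrowed

If inherited, *bumwervimbut would pass through all of Kusimar's changes:
Kusimar: *bumwervimbut
  bumwervimbut → bumvervimbut   [unconditioned shift]
  bumvervimbut → vumvervimvut   [unconditioned shift]
  vumvervimvut → vumvervimvus   [unconditioned shift]
  vumvervimvus (rule 4 does not apply)
  vumvervimvus (rule 5 does not apply)
  giving Kusimar vumvervimvus.
If borrowed from Irrevic 'bumwelvimbut' after the early changes, it would undergo only the recent ones:
  rule 3 (unconditioned shift): bumwelvimbut → bumwelvimbus
  rule 4 (apocope): no change (bumwelvimbus)
  rule 5 (unconditioned shift): no change (bumwelvimbus)
  ⇒ as a loan: bumwelvimbus
Kusimar 'bumwelvimbus' matches the loan outcome 'bumwelvimbus', not the inherited 'vumvervimvus' — it skipped the early Kusimar changes, so it was borrowed from Irrevic.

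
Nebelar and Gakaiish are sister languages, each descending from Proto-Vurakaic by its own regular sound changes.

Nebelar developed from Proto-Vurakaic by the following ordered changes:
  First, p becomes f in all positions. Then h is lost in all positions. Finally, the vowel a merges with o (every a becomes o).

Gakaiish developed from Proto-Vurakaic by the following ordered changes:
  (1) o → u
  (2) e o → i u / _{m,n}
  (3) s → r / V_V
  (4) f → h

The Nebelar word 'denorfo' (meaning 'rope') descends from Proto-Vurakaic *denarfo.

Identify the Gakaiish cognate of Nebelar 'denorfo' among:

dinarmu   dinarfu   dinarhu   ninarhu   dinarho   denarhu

dinarhu

Gakaiish: *denarfo
  denarfo → denarfu   [vowel merger]
  denarfu → dinarfu   [pre-nasal raising]
  dinarfu (rule 3 does not apply)
  dinarfu → dinarhu   [unconditioned shift]
  giving Gakaiish dinarhu.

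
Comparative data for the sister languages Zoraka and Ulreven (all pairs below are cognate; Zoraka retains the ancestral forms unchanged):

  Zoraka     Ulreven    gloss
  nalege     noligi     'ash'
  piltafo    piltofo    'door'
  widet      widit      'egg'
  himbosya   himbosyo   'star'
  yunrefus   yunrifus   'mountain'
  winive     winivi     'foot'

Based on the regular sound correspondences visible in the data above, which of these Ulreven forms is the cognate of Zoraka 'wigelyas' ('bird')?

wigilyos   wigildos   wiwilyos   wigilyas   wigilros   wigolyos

nalege ~ noligi, widet ~ widit — Zoraka e corresponds to Ulreven i after a consonant, before a consonant other than r, m, n, p, b, f, v.
nalege ~ noligi — Zoraka a corresponds to Ulreven o after a consonant, before a consonant other than r, m, n, p, b, f, v.
Applying these to Zoraka 'wigelyas':
  wigelyas → wigilyas   (e→i after a consonant, before a consonant other than r, m, n, p, b, f, v)
  wigilyas → wigilyos   (a→o after a consonant, before a consonant other than r, m, n, p, b, f, v)
So the Ulreven cognate is 'wigilyos'.

wigilyos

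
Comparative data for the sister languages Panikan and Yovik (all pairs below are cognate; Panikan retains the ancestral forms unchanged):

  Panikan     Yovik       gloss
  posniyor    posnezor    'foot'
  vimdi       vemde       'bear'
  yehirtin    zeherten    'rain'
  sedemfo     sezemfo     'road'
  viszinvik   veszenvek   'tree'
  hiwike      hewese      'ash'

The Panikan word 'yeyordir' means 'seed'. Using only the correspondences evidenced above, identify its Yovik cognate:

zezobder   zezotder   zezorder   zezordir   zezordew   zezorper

zezorder

yehirtin ~ zeherten — Panikan y corresponds to Yovik z word-initially before a front vowel.
posniyor ~ posnezor — Panikan y corresponds to Yovik z between vowels (before a back vowel).
yehirtin ~ zeherten — Panikan i corresponds to Yovik e after a consonant, before r.
Applying these to Panikan 'yeyordir':
  yeyordir → zeyordir   (y→z word-initially before a front vowel)
  zeyordir → zezordir   (y→z between vowels (before a back vowel))
  zezordir → zezorder   (i→e after a consonant, before r)
So the Yovik cognate is 'zezorder'.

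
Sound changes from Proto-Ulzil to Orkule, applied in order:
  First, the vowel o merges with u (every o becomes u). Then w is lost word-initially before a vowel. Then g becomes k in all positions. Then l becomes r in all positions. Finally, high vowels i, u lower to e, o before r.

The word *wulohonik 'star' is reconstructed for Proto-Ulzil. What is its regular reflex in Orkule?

Orkule: *wulohonik > wuluhunik > uluhunik > uruhunik > oruhunik  (by vowel merger, glide loss, unconditioned shift, pre-rhotic lowering)

oruhunik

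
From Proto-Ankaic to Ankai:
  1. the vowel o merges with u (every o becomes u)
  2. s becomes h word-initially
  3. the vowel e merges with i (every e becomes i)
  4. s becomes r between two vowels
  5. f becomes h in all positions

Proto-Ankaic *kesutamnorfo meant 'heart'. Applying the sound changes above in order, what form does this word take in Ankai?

Ankai: *kesutamnorfo > kesutamnurfu > kisutamnurfu > kirutamnurfu > kirutamnurhu  (by vowel merger, vowel merger, rhotacism, unconditioned shift)

kirutamnurhu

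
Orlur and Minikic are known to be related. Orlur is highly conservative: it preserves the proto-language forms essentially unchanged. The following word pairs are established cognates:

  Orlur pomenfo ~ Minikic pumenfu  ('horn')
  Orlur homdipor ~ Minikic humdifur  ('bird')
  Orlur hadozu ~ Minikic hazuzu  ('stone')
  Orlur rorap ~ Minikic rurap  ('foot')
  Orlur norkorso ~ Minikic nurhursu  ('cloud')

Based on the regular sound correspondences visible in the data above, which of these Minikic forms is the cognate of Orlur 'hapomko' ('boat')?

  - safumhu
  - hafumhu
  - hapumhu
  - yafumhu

hafumhu

homdipor ~ humdifur — Orlur p corresponds to Minikic f between vowels (before a back vowel).
pomenfo ~ pumenfu, homdipor ~ humdifur — Orlur o corresponds to Minikic u after a consonant, before a nasal.
norkorso ~ nurhursu — Orlur k corresponds to Minikic h after a consonant, before a back vowel.
pomenfo ~ pumenfu, norkorso ~ nurhursu — Orlur o corresponds to Minikic u word-finally.
Applying these to Orlur 'hapomko':
  hapomko → hafomko   (p→f between vowels (before a back vowel))
  hafomko → hafumko   (o→u after a consonant, before a nasal)
  hafumko → hafumho   (k→h after a consonant, before a back vowel)
  hafumho → hafumhu   (o→u word-finally)
So the Minikic cognate is 'hafumhu'.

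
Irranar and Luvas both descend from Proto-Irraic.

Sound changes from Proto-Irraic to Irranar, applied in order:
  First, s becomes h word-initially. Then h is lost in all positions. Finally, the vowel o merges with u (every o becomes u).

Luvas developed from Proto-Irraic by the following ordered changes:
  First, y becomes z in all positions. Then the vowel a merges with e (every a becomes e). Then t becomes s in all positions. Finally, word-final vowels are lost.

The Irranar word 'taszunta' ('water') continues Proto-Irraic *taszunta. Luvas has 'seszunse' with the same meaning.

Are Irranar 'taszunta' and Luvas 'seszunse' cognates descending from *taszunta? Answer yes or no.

Derive the expected Luvas reflex of *taszunta:
Luvas: start from *taszunta.
  rule 1: no change — taszunta
  rule 2 (vowel merger): taszunta → teszunte
  rule 3 (unconditioned shift): teszunte → seszunse
  rule 4 (apocope): seszunse → seszuns
  ⇒ Luvas seszuns
The regular Luvas reflex would be 'seszuns', but the attested form is 'seszunse'. The correspondence is irregular, so they are not cognates (the Luvas form has a different source).

no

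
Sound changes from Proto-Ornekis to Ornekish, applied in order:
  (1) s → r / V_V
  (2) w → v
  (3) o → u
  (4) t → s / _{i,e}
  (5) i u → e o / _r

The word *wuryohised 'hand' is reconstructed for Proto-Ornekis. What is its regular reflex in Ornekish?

voryuhered

Ornekish: start from *wuryohised.
  rule 1 (rhotacism): wuryohised → wuryohired
  rule 2 (unconditioned shift): wuryohired → vuryohired
  rule 3 (vowel merger): vuryohired → vuryuhired
  rule 4: no change — vuryuhired
  rule 5 (pre-rhotic lowering): vuryuhired → voryuhered
  ⇒ Ornekish voryuhered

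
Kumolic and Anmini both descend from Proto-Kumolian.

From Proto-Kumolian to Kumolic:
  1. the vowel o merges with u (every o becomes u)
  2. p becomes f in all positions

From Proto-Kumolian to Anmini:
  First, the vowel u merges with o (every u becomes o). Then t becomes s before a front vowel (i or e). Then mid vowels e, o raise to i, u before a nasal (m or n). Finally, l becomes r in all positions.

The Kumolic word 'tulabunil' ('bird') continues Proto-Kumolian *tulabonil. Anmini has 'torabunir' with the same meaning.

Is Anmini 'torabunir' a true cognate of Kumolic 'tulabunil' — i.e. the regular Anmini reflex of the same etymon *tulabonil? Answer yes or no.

yes

Derive the expected Anmini reflex of *tulabonil:
Anmini: *tulabonil > tolabonil > tolabunil > torabunir  (by vowel merger, pre-nasal raising, unconditioned shift)
Anmini 'torabunir' matches the regular reflex exactly, so the pair is cognate.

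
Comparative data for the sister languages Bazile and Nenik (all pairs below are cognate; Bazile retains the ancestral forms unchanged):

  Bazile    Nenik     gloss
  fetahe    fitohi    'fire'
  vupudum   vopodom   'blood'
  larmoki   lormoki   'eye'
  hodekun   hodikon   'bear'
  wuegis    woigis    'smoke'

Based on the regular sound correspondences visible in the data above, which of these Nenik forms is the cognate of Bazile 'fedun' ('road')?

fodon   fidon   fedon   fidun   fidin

fetahe ~ fitohi, hodekun ~ hodikon — Bazile e corresponds to Nenik i after a consonant, before a consonant other than r, m, n, p, b, f, v.
hodekun ~ hodikon — Bazile u corresponds to Nenik o after a consonant, before a nasal.
Applying these to Bazile 'fedun':
  fedun → fidun   (e→i after a consonant, before a consonant other than r, m, n, p, b, f, v)
  fidun → fidon   (u→o after a consonant, before a nasal)
So the Nenik cognate is 'fidon'.

fidon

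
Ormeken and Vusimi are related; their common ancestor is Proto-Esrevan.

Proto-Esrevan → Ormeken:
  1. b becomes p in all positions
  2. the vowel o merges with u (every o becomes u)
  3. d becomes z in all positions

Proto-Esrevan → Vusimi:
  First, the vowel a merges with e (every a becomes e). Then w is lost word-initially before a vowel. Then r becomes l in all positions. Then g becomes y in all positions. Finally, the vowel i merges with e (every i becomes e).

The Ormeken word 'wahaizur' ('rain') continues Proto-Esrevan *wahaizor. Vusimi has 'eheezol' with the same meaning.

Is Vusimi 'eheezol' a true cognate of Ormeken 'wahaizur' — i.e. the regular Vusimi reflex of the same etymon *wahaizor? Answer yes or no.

yes

Derive the expected Vusimi reflex of *wahaizor:
Vusimi: *wahaizor
  wahaizor → weheizor   [vowel merger]
  weheizor → eheizor   [glide loss]
  eheizor → eheizol   [unconditioned shift]
  eheizol (rule 4 does not apply)
  eheizol → eheezol   [vowel merger]
  giving Vusimi eheezol.
Vusimi 'eheezol' matches the regular reflex exactly, so the pair is cognate.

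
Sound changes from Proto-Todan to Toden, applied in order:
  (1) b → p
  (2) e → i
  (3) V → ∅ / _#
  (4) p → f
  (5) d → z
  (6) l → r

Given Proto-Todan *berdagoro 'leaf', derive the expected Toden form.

firzagor

Toden: *berdagoro
  berdagoro → perdagoro   [unconditioned shift]
  perdagoro → pirdagoro   [vowel merger]
  pirdagoro → pirdagor   [apocope]
  pirdagor → firdagor   [unconditioned shift]
  firdagor → firzagor   [unconditioned shift]
  firzagor (rule 6 does not apply)
  giving Toden firzagor.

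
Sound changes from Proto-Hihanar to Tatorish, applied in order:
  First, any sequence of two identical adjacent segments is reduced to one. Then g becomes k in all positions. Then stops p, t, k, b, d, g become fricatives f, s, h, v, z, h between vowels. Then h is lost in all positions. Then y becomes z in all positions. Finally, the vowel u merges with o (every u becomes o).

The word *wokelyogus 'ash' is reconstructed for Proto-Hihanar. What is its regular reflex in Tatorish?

woelzoos

Tatorish: *wokelyogus > wokelyokus > wohelyohus > woelyous > woelzous > woelzoos  (by unconditioned shift, intervocalic lenition, h-loss, unconditioned shift, vowel merger)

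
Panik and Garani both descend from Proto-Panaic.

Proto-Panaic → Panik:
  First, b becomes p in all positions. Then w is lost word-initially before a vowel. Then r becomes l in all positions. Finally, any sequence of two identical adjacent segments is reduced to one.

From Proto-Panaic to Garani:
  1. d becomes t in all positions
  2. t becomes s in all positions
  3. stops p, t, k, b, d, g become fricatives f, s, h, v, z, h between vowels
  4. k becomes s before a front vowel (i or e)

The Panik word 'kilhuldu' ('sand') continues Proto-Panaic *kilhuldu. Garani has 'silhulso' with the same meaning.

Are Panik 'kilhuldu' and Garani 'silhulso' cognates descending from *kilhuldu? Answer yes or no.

no

Derive the expected Garani reflex of *kilhuldu:
Garani: *kilhuldu > kilhultu > kilhulsu > silhulsu  (by unconditioned shift, unconditioned shift, palatalisation)
The regular Garani reflex would be 'silhulsu', but the attested form is 'silhulso'. The correspondence is irregular, so they are not cognates (the Garani form has a different source).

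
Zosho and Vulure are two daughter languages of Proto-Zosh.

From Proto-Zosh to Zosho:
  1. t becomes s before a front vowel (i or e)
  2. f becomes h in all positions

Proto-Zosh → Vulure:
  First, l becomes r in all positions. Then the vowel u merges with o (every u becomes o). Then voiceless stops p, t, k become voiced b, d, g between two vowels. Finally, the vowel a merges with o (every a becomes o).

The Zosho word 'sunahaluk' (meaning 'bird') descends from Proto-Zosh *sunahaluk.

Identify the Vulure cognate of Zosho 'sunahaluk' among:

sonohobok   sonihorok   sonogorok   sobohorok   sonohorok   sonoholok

sonohorok

Vulure: *sunahaluk > sunaharuk > sonaharok > sonohorok  (by unconditioned shift, vowel merger, vowel merger)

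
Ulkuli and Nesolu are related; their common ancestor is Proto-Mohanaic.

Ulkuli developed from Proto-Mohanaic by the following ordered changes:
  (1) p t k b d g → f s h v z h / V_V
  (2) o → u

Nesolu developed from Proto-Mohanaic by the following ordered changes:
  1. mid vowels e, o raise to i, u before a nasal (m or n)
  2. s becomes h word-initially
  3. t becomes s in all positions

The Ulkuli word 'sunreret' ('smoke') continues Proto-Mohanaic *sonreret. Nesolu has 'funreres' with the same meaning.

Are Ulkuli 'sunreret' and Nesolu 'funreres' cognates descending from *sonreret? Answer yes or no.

no

Derive the expected Nesolu reflex of *sonreret:
Nesolu: start from *sonreret.
  rule 1 (pre-nasal raising): sonreret → sunreret
  rule 2 (debuccalisation): sunreret → hunreret
  rule 3 (unconditioned shift): hunreret → hunreres
  ⇒ Nesolu hunreres
The regular Nesolu reflex would be 'hunreres', but the attested form is 'funreres'. The correspondence is irregular, so they are not cognates (the Nesolu form has a different source).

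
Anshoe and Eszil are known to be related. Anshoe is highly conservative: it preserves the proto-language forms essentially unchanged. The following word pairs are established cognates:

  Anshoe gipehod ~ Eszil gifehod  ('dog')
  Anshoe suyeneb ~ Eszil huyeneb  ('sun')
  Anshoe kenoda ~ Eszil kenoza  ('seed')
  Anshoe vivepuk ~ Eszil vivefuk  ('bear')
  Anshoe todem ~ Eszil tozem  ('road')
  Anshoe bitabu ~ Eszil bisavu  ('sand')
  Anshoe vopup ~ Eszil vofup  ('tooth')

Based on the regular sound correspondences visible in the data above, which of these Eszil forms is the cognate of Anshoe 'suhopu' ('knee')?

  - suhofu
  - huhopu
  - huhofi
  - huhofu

suyeneb ~ huyeneb — Anshoe s corresponds to Eszil h word-initially before a back vowel.
vivepuk ~ vivefuk, vopup ~ vofup — Anshoe p corresponds to Eszil f between vowels (before a back vowel).
Applying these to Anshoe 'suhopu':
  suhopu → huhopu   (s→h word-initially before a back vowel)
  huhopu → huhofu   (p→f between vowels (before a back vowel))
So the Eszil cognate is 'huhofu'.

huhofu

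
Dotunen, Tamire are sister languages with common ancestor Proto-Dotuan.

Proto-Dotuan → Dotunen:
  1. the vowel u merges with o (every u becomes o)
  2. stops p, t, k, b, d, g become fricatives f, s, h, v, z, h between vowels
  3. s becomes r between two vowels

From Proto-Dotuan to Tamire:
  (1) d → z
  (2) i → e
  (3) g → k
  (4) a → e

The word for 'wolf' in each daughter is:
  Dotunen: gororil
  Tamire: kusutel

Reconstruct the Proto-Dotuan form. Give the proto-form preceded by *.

*gusutil

Position 2: Dotunen has o, Tamire has u. Tamire preserves u here (none of its changes turn any other segment into u), so the proto-segment is *u.
Position 3: Dotunen has r, Tamire has s. Tamire preserves s here (none of its changes turn any other segment into s), so the proto-segment is *s.
Verify the candidate proto-form against each daughter:
Dotunen: start from *gusutil.
  rule 1 (vowel merger): gusutil → gosotil
  rule 2 (intervocalic lenition): gosotil → gososil
  rule 3 (rhotacism): gososil → gororil
  ⇒ Dotunen gororil
Tamire: start from *gusutil.
  rule 1: no change — gusutil
  rule 2 (vowel merger): gusutil → gusutel
  rule 3 (unconditioned shift): gusutel → kusutel
  rule 4: no change — kusutel
  ⇒ Tamire kusutel
Only *gusutil yields all of Dotunen gororil, Tamire kusutel.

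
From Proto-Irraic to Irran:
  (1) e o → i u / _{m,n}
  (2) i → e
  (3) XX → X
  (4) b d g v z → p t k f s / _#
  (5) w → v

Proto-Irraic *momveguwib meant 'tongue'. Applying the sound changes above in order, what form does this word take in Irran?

mumveguvep

Irran: *momveguwib
  momveguwib → mumveguwib   [pre-nasal raising]
  mumveguwib → mumveguweb   [vowel merger]
  mumveguweb (rule 3 does not apply)
  mumveguweb → mumveguwep   [final devoicing]
  mumveguwep → mumveguvep   [unconditioned shift]
  giving Irran mumveguvep.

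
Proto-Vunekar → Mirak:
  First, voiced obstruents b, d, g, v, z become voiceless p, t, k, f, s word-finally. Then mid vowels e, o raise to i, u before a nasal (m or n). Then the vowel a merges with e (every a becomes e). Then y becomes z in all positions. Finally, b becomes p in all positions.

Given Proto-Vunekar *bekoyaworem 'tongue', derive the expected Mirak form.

pekozeworim

Mirak: *bekoyaworem
  bekoyaworem (rule 1 does not apply)
  bekoyaworem → bekoyaworim   [pre-nasal raising]
  bekoyaworim → bekoyeworim   [vowel merger]
  bekoyeworim → bekozeworim   [unconditioned shift]
  bekozeworim → pekozeworim   [unconditioned shift]
  giving Mirak pekozeworim.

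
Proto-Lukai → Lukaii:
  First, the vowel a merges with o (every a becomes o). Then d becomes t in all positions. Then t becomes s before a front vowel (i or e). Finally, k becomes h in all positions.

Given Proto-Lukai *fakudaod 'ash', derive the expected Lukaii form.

Lukaii: start from *fakudaod.
  rule 1 (vowel merger): fakudaod → fokudood
  rule 2 (unconditioned shift): fokudood → fokutoot
  rule 3: no change — fokutoot
  rule 4 (unconditioned shift): fokutoot → fohutoot
  ⇒ Lukaii fohutoot

fohutoot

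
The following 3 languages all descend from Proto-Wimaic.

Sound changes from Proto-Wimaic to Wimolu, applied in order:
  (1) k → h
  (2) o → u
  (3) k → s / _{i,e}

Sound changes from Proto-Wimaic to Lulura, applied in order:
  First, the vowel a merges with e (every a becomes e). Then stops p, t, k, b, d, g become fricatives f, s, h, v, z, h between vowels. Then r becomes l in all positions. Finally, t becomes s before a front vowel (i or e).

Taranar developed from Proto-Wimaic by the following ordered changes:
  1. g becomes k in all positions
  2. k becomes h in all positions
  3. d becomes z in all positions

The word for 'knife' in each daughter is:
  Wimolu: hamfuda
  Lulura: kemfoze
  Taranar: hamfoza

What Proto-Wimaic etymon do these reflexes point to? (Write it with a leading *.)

*kamfoda

Position 1: Wimolu has h, Lulura has k, Taranar has h. Lulura preserves k here (none of its changes turn any other segment into k), so the proto-segment is *k.
Position 7: Wimolu has a, Lulura has e, Taranar has a. Wimolu preserves a here (none of its changes turn any other segment into a), so the proto-segment is *a.
Position 5: Wimolu has u, Lulura has o, Taranar has o. Lulura preserves o here (none of its changes turn any other segment into o), so the proto-segment is *o.
Continuing position by position gives *kamfoda; check it forward:
Wimolu: *kamfoda > hamfoda > hamfuda  (by unconditioned shift, vowel merger)
Lulura: *kamfoda > kemfode > kemfoze  (by vowel merger, intervocalic lenition)
Taranar: start from *kamfoda.
  rule 1: no change — kamfoda
  rule 2 (unconditioned shift): kamfoda → hamfoda
  rule 3 (unconditioned shift): hamfoda → hamfoza
  ⇒ Taranar hamfoza
Only *kamfoda yields all of Wimolu hamfuda, Lulura kemfoze, Taranar hamfoza.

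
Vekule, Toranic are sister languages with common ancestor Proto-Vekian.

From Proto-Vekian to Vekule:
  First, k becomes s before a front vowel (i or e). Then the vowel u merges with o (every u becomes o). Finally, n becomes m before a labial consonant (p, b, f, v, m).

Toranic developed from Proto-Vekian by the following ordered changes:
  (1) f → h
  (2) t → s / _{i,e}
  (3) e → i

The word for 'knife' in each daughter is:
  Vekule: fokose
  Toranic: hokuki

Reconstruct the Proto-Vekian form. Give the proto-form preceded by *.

Position 1: Vekule has f, Toranic has h. Vekule preserves f here (none of its changes turn any other segment into f), so the proto-segment is *f.
Position 6: Vekule has e, Toranic has i. Vekule preserves e here (none of its changes turn any other segment into e), so the proto-segment is *e.
Continuing position by position gives *fokuke; check it forward:
Vekule: start from *fokuke.
  rule 1 (palatalisation): fokuke → fokuse
  rule 2 (vowel merger): fokuse → fokose
  rule 3: no change — fokose
  ⇒ Vekule fokose
Toranic: *fokuke > hokuke > hokuki  (by unconditioned shift, vowel merger)
Only *fokuke yields all of Vekule fokose, Toranic hokuki.

*fokuke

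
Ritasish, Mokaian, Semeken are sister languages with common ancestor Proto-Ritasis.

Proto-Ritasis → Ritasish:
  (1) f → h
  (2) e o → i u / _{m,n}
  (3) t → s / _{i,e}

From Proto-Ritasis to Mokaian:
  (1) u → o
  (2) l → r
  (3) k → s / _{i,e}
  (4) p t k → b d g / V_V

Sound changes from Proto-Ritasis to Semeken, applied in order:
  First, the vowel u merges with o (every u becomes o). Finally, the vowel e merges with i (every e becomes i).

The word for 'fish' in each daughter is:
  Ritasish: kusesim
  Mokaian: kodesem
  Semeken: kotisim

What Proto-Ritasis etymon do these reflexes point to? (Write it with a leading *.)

Position 4: Ritasish has e, Mokaian has e, Semeken has i. Ritasish preserves e here (none of its changes turn any other segment into e), so the proto-segment is *e.
Position 6: Ritasish has i, Mokaian has e, Semeken has i. Mokaian preserves e here (none of its changes turn any other segment into e), so the proto-segment is *e.
This points to *kutesem. Verify forward in each daughter:
Ritasish: *kutesem > kutesim > kusesim  (by pre-nasal raising, palatalisation)
Mokaian: *kutesem
  kutesem → kotesem   [vowel merger]
  kotesem (rule 2 does not apply)
  kotesem (rule 3 does not apply)
  kotesem → kodesem   [intervocalic voicing]
  giving Mokaian kodesem.
Semeken: *kutesem > kotesem > kotisim  (by vowel merger, vowel merger)
*kutesem is the unique common source.

*kutesem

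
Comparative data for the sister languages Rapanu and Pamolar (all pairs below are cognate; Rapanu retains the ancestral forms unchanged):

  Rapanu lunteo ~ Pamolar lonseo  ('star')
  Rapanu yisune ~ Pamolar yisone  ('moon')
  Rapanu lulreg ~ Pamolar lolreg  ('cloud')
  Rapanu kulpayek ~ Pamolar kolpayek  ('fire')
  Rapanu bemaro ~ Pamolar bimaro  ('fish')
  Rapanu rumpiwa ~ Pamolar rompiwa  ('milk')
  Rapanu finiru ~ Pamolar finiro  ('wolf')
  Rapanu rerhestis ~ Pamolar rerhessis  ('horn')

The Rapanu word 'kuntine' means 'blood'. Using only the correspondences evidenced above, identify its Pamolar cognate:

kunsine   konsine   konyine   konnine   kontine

konsine

lunteo ~ lonseo, yisune ~ yisone — Rapanu u corresponds to Pamolar o after a consonant, before a nasal.
rerhestis ~ rerhessis — Rapanu t corresponds to Pamolar s after a consonant, before a front vowel.
Applying these to Rapanu 'kuntine':
  kuntine → kontine   (u→o after a consonant, before a nasal)
  kontine → konsine   (t→s after a consonant, before a front vowel)
So the Pamolar cognate is 'konsine'.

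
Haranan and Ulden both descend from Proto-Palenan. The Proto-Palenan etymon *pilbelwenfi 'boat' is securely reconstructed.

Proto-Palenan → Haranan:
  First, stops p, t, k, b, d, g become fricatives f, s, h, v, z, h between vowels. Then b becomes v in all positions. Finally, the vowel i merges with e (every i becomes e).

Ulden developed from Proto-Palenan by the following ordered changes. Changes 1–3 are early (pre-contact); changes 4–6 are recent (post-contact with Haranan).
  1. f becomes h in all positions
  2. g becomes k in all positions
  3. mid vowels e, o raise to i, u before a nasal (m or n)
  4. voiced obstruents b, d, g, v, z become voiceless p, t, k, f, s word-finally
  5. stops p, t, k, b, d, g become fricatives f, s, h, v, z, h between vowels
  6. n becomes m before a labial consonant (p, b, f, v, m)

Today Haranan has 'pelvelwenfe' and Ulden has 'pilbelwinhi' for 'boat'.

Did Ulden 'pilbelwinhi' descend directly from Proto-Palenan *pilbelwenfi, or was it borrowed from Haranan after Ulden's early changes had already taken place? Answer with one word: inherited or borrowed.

If inherited, *pilbelwenfi would pass through all of Ulden's changes:
Ulden: *pilbelwenfi > pilbelwenhi > pilbelwinhi  (by unconditioned shift, pre-nasal raising)
If borrowed from Haranan 'pelvelwenfe' after the early changes, it would undergo only the recent ones:
  rule 4 (final devoicing): no change (pelvelwenfe)
  rule 5 (intervocalic lenition): no change (pelvelwenfe)
  rule 6 (nasal place assimilation): pelvelwenfe → pelvelwemfe
  ⇒ as a loan: pelvelwemfe
Ulden 'pilbelwinhi' matches the inherited outcome exactly, so it is an inherited cognate, not a loan.

inherited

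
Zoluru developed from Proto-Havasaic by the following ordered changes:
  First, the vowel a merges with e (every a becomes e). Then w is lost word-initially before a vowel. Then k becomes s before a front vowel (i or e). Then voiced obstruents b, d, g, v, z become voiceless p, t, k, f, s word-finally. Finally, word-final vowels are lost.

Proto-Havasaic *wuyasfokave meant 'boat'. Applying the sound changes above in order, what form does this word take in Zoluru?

uyesfosev

Zoluru: *wuyasfokave > wuyesfokeve > uyesfokeve > uyesfoseve > uyesfosev  (by vowel merger, glide loss, palatalisation, apocope)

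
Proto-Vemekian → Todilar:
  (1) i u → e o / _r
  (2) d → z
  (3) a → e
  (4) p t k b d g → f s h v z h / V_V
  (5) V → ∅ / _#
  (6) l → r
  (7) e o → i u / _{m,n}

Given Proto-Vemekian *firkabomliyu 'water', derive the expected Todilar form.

ferkevumriy

Todilar: *firkabomliyu
  firkabomliyu → ferkabomliyu   [pre-rhotic lowering]
  ferkabomliyu (rule 2 does not apply)
  ferkabomliyu → ferkebomliyu   [vowel merger]
  ferkebomliyu → ferkevomliyu   [intervocalic lenition]
  ferkevomliyu → ferkevomliy   [apocope]
  ferkevomliy → ferkevomriy   [unconditioned shift]
  ferkevomriy → ferkevumriy   [pre-nasal raising]
  giving Todilar ferkevumriy.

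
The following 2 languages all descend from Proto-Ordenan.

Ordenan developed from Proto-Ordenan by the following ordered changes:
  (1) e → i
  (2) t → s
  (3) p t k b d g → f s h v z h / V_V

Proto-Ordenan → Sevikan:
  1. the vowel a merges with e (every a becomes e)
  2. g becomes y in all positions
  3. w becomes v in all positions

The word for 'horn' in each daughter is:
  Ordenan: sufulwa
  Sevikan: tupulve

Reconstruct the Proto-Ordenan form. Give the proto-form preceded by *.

Position 7: Ordenan has a, Sevikan has e. Ordenan preserves a here (none of its changes turn any other segment into a), so the proto-segment is *a.
Position 6: Ordenan has w, Sevikan has v. Ordenan preserves w here (none of its changes turn any other segment into w), so the proto-segment is *w.
Position 3: Ordenan has f, Sevikan has p. Sevikan preserves p here (none of its changes turn any other segment into p), so the proto-segment is *p.
Continuing position by position gives *tupulwa; check it forward:
Ordenan: *tupulwa > supulwa > sufulwa  (by unconditioned shift, intervocalic lenition)
Sevikan: start from *tupulwa.
  rule 1 (vowel merger): tupulwa → tupulwe
  rule 2: no change — tupulwe
  rule 3 (unconditioned shift): tupulwe → tupulve
  ⇒ Sevikan tupulve
*tupulwa is the unique common source.

*tupulwa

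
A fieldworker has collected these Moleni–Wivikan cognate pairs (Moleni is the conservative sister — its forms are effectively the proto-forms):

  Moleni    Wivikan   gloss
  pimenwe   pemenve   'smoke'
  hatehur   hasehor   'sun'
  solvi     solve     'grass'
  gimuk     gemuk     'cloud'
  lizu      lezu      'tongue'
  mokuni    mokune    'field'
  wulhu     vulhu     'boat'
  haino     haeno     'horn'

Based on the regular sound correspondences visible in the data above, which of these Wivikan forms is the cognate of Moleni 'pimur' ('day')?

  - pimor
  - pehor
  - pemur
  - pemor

pemor

pimenwe ~ pemenve, gimuk ~ gemuk — Moleni i corresponds to Wivikan e after a consonant, before a nasal.
hatehur ~ hasehor — Moleni u corresponds to Wivikan o after a consonant, before r.
Applying these to Moleni 'pimur':
  pimur → pemur   (i→e after a consonant, before a nasal)
  pemur → pemor   (u→o after a consonant, before r)
So the Wivikan cognate is 'pemor'.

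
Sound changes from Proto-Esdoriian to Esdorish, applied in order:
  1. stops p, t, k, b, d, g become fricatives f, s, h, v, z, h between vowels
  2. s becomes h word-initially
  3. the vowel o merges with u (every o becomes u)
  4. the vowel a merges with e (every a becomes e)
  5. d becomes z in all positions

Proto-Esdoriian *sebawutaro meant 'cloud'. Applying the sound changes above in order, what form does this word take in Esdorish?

hevewuseru

Esdorish: *sebawutaro
  sebawutaro → sevawusaro   [intervocalic lenition]
  sevawusaro → hevawusaro   [debuccalisation]
  hevawusaro → hevawusaru   [vowel merger]
  hevawusaru → hevewuseru   [vowel merger]
  hevewuseru (rule 5 does not apply)
  giving Esdorish hevewuseru.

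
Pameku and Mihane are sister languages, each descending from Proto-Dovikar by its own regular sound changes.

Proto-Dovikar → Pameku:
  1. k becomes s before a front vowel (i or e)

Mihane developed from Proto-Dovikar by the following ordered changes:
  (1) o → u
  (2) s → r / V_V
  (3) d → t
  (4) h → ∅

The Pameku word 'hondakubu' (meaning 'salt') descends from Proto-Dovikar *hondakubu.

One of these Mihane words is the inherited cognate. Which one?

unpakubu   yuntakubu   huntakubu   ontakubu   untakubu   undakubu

untakubu

Mihane: start from *hondakubu.
  rule 1 (vowel merger): hondakubu → hundakubu
  rule 2: no change — hundakubu
  rule 3 (unconditioned shift): hundakubu → huntakubu
  rule 4 (h-loss): huntakubu → untakubu
  ⇒ Mihane untakubu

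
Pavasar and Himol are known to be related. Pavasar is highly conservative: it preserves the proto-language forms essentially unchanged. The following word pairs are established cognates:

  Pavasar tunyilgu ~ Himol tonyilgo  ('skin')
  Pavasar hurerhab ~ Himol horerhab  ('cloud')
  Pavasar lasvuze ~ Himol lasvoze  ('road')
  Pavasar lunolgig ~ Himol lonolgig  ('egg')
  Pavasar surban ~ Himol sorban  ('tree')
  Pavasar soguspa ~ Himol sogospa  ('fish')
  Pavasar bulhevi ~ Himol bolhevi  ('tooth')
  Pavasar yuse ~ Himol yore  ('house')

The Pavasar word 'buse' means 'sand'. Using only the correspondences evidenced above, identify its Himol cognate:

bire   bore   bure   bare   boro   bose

lasvuze ~ lasvoze, soguspa ~ sogospa — Pavasar u corresponds to Himol o after a consonant, before a consonant other than r, m, n, p, b, f, v.
yuse ~ yore — Pavasar s corresponds to Himol r between vowels (before a front vowel).
Applying these to Pavasar 'buse':
  buse → bose   (u→o after a consonant, before a consonant other than r, m, n, p, b, f, v)
  bose → bore   (s→r between vowels (before a front vowel))
So the Himol cognate is 'bore'.

bore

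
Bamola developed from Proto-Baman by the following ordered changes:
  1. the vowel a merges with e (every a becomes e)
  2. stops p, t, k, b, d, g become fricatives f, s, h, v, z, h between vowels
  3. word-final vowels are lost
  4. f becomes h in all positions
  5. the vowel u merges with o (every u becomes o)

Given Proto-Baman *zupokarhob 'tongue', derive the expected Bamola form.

zohoherhob

Bamola: *zupokarhob > zupokerhob > zufoherhob > zuhoherhob > zohoherhob  (by vowel merger, intervocalic lenition, unconditioned shift, vowel merger)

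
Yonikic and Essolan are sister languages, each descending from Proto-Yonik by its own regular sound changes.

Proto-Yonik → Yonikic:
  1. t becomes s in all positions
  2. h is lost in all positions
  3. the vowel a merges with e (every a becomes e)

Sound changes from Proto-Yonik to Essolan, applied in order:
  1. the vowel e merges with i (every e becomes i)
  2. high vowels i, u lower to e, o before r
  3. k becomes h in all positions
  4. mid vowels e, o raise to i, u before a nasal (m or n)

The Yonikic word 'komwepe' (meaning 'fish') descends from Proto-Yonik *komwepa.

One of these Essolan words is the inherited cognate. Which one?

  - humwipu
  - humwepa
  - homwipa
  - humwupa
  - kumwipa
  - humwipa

humwipa

Essolan: *komwepa > komwipa > homwipa > humwipa  (by vowel merger, unconditioned shift, pre-nasal raising)
The other candidates each miss or misapply at least one Essolan change.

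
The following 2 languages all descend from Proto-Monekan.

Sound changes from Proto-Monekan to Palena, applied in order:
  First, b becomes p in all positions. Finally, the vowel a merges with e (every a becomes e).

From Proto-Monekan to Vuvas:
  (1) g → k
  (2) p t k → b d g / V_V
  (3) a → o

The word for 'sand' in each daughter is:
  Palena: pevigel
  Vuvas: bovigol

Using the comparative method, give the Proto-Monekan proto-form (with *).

*bavigal

Position 6: Palena has e, Vuvas has o. Taking the neighbouring segments as reconstructed: Palena e could go back to *a or *e; Vuvas o could go back to *a or *o — the one source consistent with every daughter is *a.
Position 2: Palena has e, Vuvas has o. Taking the neighbouring segments as reconstructed: Palena e could go back to *a or *e; Vuvas o could go back to *a or *o — the one source consistent with every daughter is *a.
Position 1: Palena has p, Vuvas has b. Taking the neighbouring segments as reconstructed: Palena p could go back to *p or *b; Vuvas b can only go back to *b — the one source consistent with every daughter is *b.
This points to *bavigal. Verify forward in each daughter:
Palena: *bavigal
  bavigal → pavigal   [unconditioned shift]
  pavigal → pevigel   [vowel merger]
  giving Palena pevigel.
Vuvas: *bavigal > bavikal > bavigal > bovigol  (by unconditioned shift, intervocalic voicing, vowel merger)
*bavigal is the unique common source.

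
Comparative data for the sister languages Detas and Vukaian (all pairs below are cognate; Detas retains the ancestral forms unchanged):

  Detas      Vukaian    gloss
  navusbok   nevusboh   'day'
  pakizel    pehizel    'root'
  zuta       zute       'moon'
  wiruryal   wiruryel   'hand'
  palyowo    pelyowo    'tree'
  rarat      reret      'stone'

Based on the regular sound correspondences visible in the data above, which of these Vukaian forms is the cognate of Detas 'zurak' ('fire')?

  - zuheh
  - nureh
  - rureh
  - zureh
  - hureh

pakizel ~ pehizel, wiruryal ~ wiruryel — Detas a corresponds to Vukaian e after a consonant, before a consonant other than r, m, n, p, b, f, v.
navusbok ~ nevusboh — Detas k corresponds to Vukaian h word-finally.
Applying these to Detas 'zurak':
  zurak → zurek   (a→e after a consonant, before a consonant other than r, m, n, p, b, f, v)
  zurek → zureh   (k→h word-finally)
So the Vukaian cognate is 'zureh'.

zureh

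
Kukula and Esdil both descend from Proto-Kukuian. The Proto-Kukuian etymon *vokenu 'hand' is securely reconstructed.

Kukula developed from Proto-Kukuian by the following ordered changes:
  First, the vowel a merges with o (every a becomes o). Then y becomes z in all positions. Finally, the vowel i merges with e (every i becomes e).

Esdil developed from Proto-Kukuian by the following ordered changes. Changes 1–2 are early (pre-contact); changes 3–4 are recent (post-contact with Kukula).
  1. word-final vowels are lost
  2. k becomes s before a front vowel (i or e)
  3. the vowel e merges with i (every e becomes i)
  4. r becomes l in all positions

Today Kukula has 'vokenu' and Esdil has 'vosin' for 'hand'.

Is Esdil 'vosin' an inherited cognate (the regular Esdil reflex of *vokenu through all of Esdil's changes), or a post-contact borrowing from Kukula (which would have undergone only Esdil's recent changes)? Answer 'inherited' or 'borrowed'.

If inherited, *vokenu would pass through all of Esdil's changes:
Esdil: start from *vokenu.
  rule 1 (apocope): vokenu → voken
  rule 2 (palatalisation): voken → vosen
  rule 3 (vowel merger): vosen → vosin
  rule 4: no change — vosin
  ⇒ Esdil vosin
If borrowed from Kukula 'vokenu' after the early changes, it would undergo only the recent ones:
  rule 3 (vowel merger): vokenu → vokinu
  rule 4 (unconditioned shift): no change (vokinu)
  ⇒ as a loan: vokinu
Esdil 'vosin' matches the inherited outcome exactly, so it is an inherited cognate, not a loan.

inherited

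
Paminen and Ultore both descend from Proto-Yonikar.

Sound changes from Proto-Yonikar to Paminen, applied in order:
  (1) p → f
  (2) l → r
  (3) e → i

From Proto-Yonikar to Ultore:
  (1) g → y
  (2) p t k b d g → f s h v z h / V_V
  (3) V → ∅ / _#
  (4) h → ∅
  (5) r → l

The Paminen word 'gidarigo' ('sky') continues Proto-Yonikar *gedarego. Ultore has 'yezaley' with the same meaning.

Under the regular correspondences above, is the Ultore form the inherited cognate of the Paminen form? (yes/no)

yes

Derive the expected Ultore reflex of *gedarego:
Ultore: *gedarego > yedareyo > yezareyo > yezarey > yezaley  (by unconditioned shift, intervocalic lenition, apocope, unconditioned shift)
Ultore 'yezaley' matches the regular reflex exactly, so the pair is cognate.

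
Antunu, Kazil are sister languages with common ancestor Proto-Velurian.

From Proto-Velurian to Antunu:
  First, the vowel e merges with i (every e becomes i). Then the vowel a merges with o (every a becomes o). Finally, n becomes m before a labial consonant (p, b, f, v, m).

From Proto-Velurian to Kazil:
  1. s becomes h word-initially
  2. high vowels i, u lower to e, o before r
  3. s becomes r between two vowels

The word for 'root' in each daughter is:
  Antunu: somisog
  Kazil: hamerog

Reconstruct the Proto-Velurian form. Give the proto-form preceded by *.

*samesog

Position 2: Antunu has o, Kazil has a. Kazil preserves a here (none of its changes turn any other segment into a), so the proto-segment is *a.
Position 4: Antunu has i, Kazil has e. Taking the neighbouring segments as reconstructed: Antunu i could go back to *e or *i; Kazil e can only go back to *e — the one source consistent with every daughter is *e.
This points to *samesog. Verify forward in each daughter:
Antunu: start from *samesog.
  rule 1 (vowel merger): samesog → samisog
  rule 2 (vowel merger): samisog → somisog
  rule 3: no change — somisog
  ⇒ Antunu somisog
Kazil: *samesog > hamesog > hamerog  (by debuccalisation, rhotacism)
Only *samesog yields all of Antunu somisog, Kazil hamerog.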